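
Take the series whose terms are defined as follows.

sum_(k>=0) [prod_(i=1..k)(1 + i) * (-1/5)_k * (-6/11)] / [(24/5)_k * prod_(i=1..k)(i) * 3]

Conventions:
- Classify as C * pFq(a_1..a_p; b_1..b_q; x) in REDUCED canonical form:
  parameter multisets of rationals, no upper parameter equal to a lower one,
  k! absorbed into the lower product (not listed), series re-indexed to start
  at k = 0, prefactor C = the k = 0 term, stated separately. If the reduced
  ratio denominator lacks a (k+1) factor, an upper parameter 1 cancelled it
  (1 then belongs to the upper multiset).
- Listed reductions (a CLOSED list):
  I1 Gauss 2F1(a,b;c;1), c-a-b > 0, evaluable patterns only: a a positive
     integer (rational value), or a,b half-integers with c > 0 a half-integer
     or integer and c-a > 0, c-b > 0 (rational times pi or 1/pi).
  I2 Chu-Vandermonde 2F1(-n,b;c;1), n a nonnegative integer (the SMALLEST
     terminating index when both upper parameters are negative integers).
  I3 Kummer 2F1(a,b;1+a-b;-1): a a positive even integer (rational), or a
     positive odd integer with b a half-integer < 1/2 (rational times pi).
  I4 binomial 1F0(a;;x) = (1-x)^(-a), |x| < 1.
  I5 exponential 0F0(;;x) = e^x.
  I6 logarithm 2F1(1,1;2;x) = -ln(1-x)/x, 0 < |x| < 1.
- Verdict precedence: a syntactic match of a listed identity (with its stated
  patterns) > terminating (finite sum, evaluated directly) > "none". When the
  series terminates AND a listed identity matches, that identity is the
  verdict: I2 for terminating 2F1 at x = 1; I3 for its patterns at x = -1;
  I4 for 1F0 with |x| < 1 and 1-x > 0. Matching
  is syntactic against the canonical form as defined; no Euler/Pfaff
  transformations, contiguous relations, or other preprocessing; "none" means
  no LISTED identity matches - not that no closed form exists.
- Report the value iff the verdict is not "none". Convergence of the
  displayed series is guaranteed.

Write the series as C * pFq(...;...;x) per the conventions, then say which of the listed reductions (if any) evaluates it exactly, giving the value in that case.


Prefactor -2/11, argument 1: 2F1 with upper {-1/5, 2} over lower {24/5}. Verdict: this is Gauss (I1, integer-parameter pattern) (x = 1: the Gamma ratio telescopes since c-a-b = 3 > 0 and a = 2 in Z>0). Hence: -133/825.

The tell: t_0 = -2/11 here, and the product of the first k integers (prefactor -2/11) is k!.
Adjacent-term ratio: r(k) = 1 * (k-1/5) (k+2) / [(k+24/5) (k+1)] - rational in k. x = 1; t_0 = -2/11; negate the roots.


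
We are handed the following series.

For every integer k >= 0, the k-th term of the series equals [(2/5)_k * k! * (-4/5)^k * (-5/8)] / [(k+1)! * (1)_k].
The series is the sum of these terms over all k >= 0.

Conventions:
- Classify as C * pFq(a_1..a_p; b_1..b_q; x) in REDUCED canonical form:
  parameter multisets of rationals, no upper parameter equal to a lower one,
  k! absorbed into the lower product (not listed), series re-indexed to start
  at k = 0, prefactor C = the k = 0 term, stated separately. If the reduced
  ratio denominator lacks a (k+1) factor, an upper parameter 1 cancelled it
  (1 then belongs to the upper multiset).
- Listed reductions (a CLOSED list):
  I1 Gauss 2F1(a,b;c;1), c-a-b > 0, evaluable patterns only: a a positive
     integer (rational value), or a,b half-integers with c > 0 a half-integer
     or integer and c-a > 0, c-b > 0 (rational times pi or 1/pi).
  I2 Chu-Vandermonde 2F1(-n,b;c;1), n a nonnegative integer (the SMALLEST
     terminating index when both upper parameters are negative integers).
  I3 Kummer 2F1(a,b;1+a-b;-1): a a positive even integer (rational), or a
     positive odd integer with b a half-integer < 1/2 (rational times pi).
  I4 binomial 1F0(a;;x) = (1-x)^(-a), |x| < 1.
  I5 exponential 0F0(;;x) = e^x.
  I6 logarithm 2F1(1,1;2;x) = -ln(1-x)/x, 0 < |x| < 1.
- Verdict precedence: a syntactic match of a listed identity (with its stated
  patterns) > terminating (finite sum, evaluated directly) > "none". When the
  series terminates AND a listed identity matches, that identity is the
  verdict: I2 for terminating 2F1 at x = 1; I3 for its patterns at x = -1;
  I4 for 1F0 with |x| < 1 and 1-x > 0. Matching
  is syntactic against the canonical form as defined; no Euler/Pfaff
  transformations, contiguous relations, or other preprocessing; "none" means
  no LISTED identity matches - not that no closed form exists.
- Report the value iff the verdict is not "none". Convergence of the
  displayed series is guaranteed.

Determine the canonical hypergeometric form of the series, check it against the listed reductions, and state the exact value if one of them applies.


The series (x = -4/5) is 2F1: upper {2/5, 1}, lower {2}, prefactor -5/8. Verdict: none. Every listed pattern misses the 2F1 form at -4/5, upper {2/5, 1}.

Structural cue: t_0 being -5/8, the factorial ratio (C = -5/8, x = -4/5) (k+a-1)!/(a-1)! is a rising factorial (a)_k.
Term ratio: r(k) = (-4/5) * (k+2/5) (k+1) / [(k+2) (k+1)] - rational; roots negated = parameters, x = (-4/5), C = -5/8.


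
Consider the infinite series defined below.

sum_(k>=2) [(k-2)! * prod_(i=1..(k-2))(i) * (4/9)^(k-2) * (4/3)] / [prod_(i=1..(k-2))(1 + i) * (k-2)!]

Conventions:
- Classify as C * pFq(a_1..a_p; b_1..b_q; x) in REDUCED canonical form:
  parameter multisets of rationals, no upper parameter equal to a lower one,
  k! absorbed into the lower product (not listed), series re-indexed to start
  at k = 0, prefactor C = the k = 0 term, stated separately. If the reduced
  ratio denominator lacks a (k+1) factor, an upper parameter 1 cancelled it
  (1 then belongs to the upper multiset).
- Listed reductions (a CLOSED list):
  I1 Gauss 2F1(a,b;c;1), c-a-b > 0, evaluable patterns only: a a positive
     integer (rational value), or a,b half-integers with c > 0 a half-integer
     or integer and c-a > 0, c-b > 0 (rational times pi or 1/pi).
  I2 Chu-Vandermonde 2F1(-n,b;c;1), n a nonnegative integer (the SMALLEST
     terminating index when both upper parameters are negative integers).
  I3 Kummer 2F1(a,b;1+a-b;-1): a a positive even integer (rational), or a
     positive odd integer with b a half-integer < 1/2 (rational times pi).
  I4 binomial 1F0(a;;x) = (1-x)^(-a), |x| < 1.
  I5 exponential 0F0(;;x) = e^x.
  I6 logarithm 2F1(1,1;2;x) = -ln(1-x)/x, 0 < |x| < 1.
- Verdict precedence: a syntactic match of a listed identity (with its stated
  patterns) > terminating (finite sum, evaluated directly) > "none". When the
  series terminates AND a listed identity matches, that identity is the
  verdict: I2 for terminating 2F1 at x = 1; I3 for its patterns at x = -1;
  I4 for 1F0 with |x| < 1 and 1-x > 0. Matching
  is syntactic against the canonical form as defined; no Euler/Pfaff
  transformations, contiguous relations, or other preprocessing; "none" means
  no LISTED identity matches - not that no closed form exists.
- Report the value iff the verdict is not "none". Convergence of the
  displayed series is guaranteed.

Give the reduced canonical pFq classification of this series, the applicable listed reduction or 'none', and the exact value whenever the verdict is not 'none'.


With C = 4/3: the canonical form is 2F1(1, 1; 2; 4/9). Verdict: this is the logarithmic series (I6) (the logarithm: parameters (1,1;2), x = 4/9). Sum: (-3) * ln(5/9).

Structural cue: with t_0 = 4/3, the factorial ratio (prefactor 4/3) (k+a-1)!/(a-1)! is a rising factorial (a)_k.
Term ratio: r(k) = (4/9) * (k+1) (k+1) / [(k+2) (k+1)] - poly over poly, x = (4/9) from leading terms; C = 4/3 at k = 0.


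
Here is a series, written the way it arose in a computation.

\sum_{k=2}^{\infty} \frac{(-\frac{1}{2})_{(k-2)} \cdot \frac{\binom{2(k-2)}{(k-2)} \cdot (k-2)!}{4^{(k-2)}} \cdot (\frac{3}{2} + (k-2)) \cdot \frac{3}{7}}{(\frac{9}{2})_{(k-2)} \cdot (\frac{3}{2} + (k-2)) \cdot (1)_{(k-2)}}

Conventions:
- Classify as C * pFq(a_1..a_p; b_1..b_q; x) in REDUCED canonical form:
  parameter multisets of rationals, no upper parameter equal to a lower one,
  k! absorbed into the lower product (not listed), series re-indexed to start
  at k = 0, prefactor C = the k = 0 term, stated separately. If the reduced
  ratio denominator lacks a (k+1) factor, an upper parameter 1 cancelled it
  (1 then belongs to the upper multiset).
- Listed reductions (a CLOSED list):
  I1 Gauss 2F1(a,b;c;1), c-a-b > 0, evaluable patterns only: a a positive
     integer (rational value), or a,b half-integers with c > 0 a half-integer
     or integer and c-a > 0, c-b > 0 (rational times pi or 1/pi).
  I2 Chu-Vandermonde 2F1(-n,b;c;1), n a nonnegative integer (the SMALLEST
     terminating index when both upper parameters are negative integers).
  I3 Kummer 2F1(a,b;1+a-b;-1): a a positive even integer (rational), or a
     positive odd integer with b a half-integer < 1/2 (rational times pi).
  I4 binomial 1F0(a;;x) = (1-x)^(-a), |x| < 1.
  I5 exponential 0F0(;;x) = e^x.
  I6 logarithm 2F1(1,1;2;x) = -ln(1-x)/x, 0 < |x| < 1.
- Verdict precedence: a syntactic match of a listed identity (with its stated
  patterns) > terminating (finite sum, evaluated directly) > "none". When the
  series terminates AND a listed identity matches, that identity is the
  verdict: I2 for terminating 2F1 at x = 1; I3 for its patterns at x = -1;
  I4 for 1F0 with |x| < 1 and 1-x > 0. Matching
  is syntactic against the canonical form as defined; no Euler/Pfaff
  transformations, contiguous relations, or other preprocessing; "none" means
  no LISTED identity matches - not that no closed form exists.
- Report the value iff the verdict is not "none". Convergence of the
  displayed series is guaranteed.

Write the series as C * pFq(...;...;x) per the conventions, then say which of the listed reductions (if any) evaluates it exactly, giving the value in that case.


Prefactor \frac{3}{7}, argument 1: 2F1 with upper {-\frac{1}{2}, \frac{1}{2}} over lower {\frac{9}{2}}. Verdict: Gauss's theorem I1 (half-integer case) matches (x = 1; upper {-\frac{1}{2}, \frac{1}{2}} half-integers, c = \frac{9}{2} in the evaluable pattern). Its exact value is \frac{525}{4096} \cdot \pi.

The tell: with t_0 = \frac{3}{7}, (1)_k (C = 3/7, x = 1) is k! itself.
Consecutive-term ratio: r(k) = 1 * (k-\frac{1}{2}) (k+\frac{1}{2}) / [(k+\frac{9}{2}) (k+1)] - rational in k, leading ratio 1; with t_0 = \frac{3}{7}, classification follows.


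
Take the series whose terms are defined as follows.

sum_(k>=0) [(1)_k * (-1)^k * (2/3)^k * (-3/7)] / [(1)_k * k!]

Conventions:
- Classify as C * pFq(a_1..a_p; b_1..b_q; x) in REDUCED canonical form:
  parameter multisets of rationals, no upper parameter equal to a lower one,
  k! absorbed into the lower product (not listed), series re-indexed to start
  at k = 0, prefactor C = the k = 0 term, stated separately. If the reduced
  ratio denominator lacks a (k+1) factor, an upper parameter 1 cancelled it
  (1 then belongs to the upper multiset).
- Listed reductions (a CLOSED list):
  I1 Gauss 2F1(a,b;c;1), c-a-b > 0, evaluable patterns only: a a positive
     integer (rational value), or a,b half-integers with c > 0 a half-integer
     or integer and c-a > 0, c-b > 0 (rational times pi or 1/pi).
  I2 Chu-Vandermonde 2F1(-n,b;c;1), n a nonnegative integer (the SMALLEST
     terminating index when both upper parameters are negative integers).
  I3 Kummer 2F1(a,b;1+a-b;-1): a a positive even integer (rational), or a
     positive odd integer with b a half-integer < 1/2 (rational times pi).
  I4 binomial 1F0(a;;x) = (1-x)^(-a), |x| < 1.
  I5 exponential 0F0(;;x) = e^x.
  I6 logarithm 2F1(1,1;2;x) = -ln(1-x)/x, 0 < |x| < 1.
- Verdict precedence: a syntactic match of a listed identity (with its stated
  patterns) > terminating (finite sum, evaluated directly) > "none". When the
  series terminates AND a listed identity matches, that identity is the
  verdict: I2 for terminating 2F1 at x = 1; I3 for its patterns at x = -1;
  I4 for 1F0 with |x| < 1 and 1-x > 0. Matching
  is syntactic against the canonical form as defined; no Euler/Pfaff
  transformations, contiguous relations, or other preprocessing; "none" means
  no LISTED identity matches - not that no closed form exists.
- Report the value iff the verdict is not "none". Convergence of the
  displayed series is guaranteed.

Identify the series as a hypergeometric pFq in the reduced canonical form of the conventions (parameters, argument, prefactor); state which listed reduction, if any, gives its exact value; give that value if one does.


At argument -2/3: a 0F0 with upper {-}, lower {-}, scaled by C = -3/7. Verdict: exponential (I5) fires (the 0F0 exponential series at x = -2/3). Exact value: (-3/7) * e^(-2/3).

Key step: from the first term -3/7: the parameter 1 appears in both the upper and lower lists and cancels.
Adjacent-term ratio: r(k) = (-2/3) * 1 / [(k+1)] - rational; roots negated = parameters, x = (-2/3), C = -3/7.


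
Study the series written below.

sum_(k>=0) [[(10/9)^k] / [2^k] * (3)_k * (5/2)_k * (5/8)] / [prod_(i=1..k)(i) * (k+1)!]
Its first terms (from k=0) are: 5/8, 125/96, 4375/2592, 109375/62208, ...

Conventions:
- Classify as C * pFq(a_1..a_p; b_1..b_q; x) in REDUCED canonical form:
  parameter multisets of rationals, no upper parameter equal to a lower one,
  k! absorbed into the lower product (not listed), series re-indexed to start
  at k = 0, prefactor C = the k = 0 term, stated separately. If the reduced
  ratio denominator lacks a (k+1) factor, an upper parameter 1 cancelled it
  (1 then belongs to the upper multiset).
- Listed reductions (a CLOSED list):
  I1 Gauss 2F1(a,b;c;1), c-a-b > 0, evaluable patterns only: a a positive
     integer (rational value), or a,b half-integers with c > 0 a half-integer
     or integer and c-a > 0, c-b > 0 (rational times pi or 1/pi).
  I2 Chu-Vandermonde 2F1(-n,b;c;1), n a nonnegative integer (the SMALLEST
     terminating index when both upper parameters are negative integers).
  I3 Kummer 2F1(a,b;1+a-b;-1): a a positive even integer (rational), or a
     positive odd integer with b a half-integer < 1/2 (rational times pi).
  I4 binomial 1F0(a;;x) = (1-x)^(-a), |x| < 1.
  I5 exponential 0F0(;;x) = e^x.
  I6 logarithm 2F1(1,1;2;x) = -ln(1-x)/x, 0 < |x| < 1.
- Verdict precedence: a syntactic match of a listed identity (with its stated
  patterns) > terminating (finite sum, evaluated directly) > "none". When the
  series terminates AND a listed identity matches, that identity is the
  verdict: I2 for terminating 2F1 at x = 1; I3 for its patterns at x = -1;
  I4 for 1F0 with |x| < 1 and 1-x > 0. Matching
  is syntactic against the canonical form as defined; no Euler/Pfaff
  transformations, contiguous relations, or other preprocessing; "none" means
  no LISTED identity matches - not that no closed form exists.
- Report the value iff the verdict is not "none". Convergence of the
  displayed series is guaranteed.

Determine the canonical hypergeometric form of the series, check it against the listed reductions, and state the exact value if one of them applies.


Canonical form: C = 5/8 times 2F1 with upper {5/2, 3}, lower {2}, x = 5/9. Verdict: none - at argument 5/9 the multisets {5/2, 3} ; {2} match no listed identity.

The tell: t_0 = 5/8 here, and the product of the first k integers (prefactor 5/8) is k!.
Consecutive-term ratio: r(k) = (5/9) * (k+5/2) (k+3) / [(k+2) (k+1)] ; factor over Q: parameters, x = (5/9), and C = 5/8.


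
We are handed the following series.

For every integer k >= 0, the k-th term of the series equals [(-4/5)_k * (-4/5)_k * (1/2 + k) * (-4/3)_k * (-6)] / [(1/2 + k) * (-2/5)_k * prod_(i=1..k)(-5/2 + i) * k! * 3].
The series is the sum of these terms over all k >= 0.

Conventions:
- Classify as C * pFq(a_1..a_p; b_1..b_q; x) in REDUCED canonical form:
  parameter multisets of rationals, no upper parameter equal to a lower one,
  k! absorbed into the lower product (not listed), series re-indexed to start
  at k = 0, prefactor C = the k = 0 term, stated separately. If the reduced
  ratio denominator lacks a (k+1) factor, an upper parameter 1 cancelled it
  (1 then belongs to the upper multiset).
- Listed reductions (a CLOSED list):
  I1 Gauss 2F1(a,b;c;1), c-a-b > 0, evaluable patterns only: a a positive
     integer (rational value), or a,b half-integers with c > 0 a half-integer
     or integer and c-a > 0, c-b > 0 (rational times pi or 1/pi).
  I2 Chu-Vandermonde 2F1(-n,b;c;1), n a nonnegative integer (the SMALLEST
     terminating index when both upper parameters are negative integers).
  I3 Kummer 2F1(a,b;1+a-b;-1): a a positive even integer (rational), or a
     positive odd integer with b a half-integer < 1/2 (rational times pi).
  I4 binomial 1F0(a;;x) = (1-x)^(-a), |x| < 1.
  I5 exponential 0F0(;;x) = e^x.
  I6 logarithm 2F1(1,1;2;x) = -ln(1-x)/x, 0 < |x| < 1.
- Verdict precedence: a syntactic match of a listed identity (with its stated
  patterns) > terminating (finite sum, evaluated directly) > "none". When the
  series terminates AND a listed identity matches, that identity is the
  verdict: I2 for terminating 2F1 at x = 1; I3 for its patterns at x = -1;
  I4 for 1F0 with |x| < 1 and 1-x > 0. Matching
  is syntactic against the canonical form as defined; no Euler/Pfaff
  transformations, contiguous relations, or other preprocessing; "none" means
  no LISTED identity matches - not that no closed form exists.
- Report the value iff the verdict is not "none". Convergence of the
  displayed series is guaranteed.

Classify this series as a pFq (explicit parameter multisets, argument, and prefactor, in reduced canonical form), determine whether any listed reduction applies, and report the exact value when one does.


At argument 1: a 3F2 with upper {-4/3, -4/5, -4/5}, lower {-3/2, -2/5}, scaled by C = -2. Verdict: none. No listed pattern accepts 3F2(-4/3, -4/5, -4/5; -3/2, -2/5; 1).

Structural cue: from the first term -2: the constant factors (prefactor -2) combine into one prefactor.
Consecutive-term ratio: r(k) = 1 * (k-4/3) (k-4/5) (k-4/5) / [(k-3/2) (k-2/5) (k+1)] - poly over poly, x = 1 from leading terms; C = -2 at k = 0.


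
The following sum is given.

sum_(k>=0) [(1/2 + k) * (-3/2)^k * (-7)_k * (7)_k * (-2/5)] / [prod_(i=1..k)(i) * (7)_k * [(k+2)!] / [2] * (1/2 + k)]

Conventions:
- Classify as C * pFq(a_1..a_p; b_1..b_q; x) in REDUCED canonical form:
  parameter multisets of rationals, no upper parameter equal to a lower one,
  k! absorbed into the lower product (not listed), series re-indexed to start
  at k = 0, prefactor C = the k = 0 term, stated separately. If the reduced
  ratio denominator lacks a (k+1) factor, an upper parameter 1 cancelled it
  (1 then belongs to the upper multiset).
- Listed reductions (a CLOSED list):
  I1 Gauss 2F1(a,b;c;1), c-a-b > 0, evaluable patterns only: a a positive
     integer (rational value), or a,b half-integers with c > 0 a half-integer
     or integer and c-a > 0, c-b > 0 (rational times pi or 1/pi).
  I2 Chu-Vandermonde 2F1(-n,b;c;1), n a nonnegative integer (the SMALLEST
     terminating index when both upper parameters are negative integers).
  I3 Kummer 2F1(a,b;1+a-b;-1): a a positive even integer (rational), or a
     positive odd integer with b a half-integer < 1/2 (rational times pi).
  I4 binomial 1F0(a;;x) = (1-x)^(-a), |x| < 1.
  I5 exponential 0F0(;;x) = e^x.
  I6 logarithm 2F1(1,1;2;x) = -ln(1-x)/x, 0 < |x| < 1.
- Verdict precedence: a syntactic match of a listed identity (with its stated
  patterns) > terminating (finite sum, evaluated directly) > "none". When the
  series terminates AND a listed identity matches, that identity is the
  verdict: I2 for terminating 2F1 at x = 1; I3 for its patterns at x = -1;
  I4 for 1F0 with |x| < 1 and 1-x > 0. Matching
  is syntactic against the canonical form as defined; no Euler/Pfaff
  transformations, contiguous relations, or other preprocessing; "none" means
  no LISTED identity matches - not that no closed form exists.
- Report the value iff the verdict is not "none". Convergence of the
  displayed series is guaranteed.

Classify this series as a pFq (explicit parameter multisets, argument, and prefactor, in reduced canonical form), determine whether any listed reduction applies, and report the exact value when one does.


Structural cue: t_0 being -2/5, the product of the first k integers (C = -2/5) is k!.
Term ratio: r(k) = (-3/2) * (k-7) / [(k+3) (k+1)] ; factor over Q: parameters, x = (-3/2), and C = -2/5.

Classification (C = -2/5): 1F1 with upper {-7}, lower {3}, argument x = -3/2. Verdict: terminating. (-7)_k vanishes past k = 7, leaving a 8-term sum, computed directly. Sum: -628821/143360.


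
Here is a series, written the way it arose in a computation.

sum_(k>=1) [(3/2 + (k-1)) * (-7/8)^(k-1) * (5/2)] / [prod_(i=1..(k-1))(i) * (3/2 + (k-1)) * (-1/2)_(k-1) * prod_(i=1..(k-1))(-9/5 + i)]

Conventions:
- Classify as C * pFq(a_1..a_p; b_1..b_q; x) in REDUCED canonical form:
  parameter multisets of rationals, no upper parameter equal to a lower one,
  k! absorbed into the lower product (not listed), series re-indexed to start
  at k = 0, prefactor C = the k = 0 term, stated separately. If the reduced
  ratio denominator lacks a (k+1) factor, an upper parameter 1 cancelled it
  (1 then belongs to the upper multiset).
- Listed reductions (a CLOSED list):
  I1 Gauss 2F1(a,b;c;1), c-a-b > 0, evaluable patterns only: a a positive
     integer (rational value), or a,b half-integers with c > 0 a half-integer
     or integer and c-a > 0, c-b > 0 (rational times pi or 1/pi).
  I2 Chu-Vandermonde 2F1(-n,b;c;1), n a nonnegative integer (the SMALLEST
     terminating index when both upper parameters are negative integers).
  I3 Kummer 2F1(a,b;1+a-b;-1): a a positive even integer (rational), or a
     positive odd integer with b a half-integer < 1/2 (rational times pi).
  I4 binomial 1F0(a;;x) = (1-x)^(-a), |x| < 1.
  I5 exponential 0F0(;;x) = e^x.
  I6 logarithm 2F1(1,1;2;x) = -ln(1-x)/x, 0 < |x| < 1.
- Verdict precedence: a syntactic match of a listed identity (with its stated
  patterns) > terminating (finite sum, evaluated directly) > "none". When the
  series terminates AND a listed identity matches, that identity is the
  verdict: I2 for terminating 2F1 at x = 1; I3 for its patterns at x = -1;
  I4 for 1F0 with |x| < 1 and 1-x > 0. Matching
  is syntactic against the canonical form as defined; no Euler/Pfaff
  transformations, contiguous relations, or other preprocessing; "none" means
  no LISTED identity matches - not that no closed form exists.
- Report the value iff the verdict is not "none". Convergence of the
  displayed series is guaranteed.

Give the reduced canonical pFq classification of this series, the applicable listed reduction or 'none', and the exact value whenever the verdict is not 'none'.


This is 5/2 * 0F2(-; -4/5, -1/2; -7/8) in reduced canonical form. Verdict: none. A 0F2 with upper {-} fits none of I1-I6 at x = -7/8; the sum runs forever.

First insight: t_0 being 5/2, the lower running product (C = 5/2, x = -7/8) is a rising factorial.
Consecutive-term ratio: r(k) = (-7/8) * 1 / [(k-4/5) (k-1/2) (k+1)] - rational; roots negated = parameters, x = (-7/8), C = 5/2.


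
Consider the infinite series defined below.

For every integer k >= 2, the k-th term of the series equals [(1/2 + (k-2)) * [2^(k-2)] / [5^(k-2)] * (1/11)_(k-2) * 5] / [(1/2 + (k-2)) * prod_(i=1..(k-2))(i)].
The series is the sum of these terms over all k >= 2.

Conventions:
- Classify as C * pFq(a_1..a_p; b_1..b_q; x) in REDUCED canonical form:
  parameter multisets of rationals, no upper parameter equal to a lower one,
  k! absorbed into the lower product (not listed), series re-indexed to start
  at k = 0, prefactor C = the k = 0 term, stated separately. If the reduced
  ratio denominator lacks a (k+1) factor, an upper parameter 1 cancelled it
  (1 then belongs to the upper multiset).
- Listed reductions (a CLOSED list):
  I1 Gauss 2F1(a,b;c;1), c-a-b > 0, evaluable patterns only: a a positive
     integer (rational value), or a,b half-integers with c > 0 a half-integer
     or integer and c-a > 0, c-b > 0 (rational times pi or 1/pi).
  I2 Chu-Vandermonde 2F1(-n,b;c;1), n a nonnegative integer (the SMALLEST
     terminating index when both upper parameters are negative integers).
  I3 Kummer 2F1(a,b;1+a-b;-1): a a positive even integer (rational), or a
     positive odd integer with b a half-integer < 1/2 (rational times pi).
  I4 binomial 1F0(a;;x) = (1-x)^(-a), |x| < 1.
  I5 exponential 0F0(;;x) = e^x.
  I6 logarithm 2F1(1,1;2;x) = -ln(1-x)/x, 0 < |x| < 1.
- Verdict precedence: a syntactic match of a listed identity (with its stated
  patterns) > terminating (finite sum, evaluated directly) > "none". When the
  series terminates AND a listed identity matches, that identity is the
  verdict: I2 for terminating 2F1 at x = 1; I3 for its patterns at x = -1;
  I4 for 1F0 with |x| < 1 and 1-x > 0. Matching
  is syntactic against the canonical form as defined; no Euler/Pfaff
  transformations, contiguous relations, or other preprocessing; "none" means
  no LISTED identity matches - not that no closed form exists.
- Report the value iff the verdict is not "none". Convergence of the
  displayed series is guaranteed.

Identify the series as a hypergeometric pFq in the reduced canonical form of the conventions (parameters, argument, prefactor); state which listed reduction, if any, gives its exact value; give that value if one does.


Classification (C = 5): 1F0 with upper {1/11}, lower {-}, argument x = 2/5. Verdict: binomial (I4) matches (the 1F0 binomial series: exponent -1/11, x = 2/5). Sum: 5 * (3/5)^(-1/11).

Key observation: x = (2/5) and the factor k + 1/2 cancels (top and bottom), leaving prefactor 5.
Ratio: r(k) = (2/5) * (k+1/11) / [(k+1)] - poly over poly, x = (2/5) from leading terms; C = 5 at k = 0.


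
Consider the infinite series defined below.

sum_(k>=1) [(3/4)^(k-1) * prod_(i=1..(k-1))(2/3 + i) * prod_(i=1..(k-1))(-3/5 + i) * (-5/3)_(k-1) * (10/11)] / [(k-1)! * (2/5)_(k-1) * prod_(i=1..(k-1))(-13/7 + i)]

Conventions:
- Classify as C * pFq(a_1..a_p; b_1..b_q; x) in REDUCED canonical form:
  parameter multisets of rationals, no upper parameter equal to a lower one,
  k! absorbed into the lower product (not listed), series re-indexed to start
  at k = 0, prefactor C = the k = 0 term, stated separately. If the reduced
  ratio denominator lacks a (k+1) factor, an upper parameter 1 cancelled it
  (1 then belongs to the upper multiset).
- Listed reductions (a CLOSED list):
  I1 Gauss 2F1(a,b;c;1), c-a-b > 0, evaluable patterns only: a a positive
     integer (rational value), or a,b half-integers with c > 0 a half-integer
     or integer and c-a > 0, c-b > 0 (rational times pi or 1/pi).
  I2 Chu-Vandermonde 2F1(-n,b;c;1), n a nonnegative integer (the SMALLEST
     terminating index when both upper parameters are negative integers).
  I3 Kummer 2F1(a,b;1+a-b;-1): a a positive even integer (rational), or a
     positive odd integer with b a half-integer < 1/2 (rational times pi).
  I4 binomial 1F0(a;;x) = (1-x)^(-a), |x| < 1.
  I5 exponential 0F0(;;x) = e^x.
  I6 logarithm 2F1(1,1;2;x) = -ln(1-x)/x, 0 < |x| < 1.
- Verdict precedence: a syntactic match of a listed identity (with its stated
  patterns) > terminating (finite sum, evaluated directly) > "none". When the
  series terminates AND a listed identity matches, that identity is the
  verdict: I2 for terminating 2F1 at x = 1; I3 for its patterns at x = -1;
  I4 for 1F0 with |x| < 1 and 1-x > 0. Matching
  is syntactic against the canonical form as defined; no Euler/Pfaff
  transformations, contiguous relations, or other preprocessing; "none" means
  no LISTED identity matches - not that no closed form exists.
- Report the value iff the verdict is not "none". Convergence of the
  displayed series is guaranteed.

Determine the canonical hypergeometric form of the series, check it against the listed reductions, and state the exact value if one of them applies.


This is 10/11 * 2F1(-5/3, 5/3; -6/7; 3/4) in reduced canonical form. Verdict: none. Every listed pattern misses the 2F1 form at 3/4, upper {-5/3, 5/3}.

Structural cue: from the first term 10/11: the running product (C = 10/11) telescopes to a rising factorial.
Ratio: r(k) = (3/4) * (k-5/3) (k+5/3) / [(k-6/7) (k+1)] - rational; roots negated = parameters, x = (3/4), C = 10/11.


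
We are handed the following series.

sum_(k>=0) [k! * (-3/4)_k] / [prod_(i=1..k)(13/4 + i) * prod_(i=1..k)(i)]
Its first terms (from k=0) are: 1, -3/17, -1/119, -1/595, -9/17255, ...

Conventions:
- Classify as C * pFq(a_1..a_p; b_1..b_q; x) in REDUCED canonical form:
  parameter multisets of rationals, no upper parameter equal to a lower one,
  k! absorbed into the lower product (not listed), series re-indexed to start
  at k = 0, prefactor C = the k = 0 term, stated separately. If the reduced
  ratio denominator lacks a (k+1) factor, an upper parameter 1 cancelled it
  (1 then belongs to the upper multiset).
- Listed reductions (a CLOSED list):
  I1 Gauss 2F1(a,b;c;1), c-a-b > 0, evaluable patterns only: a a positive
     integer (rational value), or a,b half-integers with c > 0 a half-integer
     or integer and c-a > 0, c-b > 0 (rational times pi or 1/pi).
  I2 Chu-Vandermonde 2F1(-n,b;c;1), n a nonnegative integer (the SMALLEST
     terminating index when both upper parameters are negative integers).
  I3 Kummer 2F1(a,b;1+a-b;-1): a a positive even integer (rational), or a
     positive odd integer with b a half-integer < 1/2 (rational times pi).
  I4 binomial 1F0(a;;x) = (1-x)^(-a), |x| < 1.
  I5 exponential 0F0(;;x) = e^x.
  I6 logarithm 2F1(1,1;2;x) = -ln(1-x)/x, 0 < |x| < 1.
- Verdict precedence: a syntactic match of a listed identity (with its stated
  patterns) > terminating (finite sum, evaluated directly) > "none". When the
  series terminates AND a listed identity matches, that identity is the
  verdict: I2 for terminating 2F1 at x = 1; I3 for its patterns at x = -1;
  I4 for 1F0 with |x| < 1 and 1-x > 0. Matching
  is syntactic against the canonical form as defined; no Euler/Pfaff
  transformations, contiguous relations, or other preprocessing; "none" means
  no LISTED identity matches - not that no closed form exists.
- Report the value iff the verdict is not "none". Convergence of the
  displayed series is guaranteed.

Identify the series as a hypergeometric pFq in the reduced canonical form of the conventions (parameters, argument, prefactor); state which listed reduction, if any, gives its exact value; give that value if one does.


At argument 1: a 2F1 with upper {-3/4, 1}, lower {17/4}, scaled by C = 1. Verdict: Gauss's theorem (I1) matches (x = 1: the Gamma ratio telescopes since c-a-b = 4 > 0 and a = 1 in Z>0). Value: 13/16.

First insight: with t_0 = 1, the factorial ratio (prefactor 1) (k+a-1)!/(a-1)! is a rising factorial (a)_k.
Consecutive-term ratio: r(k) = 1 * (k-3/4) (k+1) / [(k+17/4) (k+1)] - rational in k, leading ratio 1; with t_0 = 1, classification follows.


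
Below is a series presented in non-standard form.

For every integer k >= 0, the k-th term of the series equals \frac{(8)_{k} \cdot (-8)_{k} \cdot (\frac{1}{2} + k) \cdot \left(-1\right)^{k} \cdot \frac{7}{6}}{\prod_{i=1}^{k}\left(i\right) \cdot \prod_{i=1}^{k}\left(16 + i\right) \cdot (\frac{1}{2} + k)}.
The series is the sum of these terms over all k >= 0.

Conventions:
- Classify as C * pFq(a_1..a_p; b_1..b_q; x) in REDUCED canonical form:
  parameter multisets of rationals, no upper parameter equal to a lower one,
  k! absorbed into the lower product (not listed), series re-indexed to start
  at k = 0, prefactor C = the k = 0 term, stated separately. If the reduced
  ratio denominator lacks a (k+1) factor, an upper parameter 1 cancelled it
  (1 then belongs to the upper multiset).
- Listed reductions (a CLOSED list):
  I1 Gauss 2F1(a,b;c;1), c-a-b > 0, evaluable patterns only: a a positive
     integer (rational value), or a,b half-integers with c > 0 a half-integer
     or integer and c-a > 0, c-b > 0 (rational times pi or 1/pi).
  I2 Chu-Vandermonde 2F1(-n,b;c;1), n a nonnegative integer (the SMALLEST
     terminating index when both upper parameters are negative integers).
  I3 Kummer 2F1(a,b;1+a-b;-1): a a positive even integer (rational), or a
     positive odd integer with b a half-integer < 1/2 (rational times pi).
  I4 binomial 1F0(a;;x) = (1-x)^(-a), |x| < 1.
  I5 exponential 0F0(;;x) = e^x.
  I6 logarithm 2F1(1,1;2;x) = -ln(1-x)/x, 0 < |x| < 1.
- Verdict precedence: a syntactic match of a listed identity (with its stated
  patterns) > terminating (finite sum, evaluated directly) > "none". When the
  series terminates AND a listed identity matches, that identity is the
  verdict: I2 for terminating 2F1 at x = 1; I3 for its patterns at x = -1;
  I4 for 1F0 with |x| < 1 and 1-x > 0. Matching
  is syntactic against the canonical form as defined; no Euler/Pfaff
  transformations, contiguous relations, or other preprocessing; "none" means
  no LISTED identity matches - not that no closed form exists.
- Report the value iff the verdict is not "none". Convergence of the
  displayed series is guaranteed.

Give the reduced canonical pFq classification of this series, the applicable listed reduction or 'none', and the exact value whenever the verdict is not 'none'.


Canonical form: C = \frac{7}{6} times 2F1 with upper {-8, 8}, lower {17}, x = -1. Verdict: Kummer's theorem (I3) fires (x = -1; c = 17 equals 1+a-b for upper {-8, 8}: listed pattern). Hence: \frac{91}{3}.

Structural cue: x = -1 and k + 1/2 divides numerator and denominator alike; C = 7/6, x = -1 after cancelling.
Step ratio: r(k) = -1 * (k-8) (k+8) / [(k+17) (k+1)] - rational in k. x = -1; t_0 = \frac{7}{6}; negate the roots.


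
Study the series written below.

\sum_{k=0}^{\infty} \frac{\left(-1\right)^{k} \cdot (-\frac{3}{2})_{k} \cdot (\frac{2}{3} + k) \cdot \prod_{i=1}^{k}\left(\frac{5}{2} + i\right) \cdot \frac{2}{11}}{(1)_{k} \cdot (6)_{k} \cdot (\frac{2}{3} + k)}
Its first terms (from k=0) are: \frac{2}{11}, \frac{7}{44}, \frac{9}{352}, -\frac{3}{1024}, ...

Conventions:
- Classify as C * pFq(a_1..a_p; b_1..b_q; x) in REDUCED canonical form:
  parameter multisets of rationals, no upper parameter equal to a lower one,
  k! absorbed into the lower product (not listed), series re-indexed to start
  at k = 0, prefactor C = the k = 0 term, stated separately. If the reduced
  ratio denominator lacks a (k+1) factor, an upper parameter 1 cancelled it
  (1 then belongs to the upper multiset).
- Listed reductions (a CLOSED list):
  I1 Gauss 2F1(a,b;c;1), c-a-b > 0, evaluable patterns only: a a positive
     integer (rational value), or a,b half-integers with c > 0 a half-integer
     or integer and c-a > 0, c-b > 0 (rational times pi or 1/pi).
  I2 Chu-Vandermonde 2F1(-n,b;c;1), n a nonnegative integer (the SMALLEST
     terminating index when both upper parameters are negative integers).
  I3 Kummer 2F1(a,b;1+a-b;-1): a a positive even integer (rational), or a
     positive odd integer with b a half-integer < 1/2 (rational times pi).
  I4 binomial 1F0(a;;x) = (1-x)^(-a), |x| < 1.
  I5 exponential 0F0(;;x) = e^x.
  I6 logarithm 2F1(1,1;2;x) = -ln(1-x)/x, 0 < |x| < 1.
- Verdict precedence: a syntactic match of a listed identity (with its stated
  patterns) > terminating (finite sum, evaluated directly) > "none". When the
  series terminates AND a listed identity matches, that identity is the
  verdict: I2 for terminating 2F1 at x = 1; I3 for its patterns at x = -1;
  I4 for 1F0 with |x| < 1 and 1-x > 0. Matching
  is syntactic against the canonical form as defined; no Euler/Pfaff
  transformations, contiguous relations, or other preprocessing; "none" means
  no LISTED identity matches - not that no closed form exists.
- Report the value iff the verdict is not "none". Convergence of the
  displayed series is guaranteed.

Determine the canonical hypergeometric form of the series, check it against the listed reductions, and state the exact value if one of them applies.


Classification (C = \frac{2}{11}): 2F1 with upper {-\frac{3}{2}, \frac{7}{2}}, lower {6}, argument x = -1. Verdict: none - this 2F1 at x = -1 matches no listed pattern, and upper {-\frac{3}{2}, \frac{7}{2}} holds no stopper.

First insight: from the first term \frac{2}{11}: the running product (C = 2/11, x = -1) telescopes to a rising factorial.
Consecutive-term ratio: r(k) = -1 * (k-\frac{3}{2}) (k+\frac{7}{2}) / [(k+6) (k+1)] - poly over poly, x = -1 from leading terms; C = \frac{2}{11} at k = 0.


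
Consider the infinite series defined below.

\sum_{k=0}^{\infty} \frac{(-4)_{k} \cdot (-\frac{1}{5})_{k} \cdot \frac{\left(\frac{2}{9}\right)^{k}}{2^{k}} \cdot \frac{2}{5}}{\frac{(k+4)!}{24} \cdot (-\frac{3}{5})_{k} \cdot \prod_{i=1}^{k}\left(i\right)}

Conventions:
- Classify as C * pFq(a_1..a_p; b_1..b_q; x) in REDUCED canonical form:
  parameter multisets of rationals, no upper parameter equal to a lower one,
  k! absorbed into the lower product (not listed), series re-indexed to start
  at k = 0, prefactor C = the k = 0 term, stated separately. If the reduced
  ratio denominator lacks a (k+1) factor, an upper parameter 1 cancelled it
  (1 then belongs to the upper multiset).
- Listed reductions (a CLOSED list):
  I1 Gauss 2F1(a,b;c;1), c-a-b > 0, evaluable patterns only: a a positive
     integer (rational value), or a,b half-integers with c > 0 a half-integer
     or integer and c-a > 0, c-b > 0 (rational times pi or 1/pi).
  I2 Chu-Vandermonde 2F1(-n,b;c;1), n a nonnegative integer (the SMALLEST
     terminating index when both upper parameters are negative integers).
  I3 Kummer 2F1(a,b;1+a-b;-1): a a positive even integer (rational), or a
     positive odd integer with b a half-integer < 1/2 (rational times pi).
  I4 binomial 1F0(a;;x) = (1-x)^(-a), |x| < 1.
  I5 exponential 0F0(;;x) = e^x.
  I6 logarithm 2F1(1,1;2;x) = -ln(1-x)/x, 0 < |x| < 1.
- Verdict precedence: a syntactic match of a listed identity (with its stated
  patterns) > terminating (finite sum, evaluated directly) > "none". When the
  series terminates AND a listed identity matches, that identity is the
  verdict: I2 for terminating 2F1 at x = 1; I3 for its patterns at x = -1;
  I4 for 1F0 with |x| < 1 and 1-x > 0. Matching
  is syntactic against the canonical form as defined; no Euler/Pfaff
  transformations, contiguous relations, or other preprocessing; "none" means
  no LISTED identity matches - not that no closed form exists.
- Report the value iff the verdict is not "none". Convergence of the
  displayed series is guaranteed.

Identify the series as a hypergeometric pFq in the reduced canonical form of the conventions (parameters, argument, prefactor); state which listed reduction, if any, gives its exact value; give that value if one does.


The series (x = \frac{1}{9}) is 2F2: upper {-4, -\frac{1}{5}}, lower {-\frac{3}{5}, 5}, prefactor \frac{2}{5}. Verdict: terminating. (-4)_k vanishes past k = 4, leaving a 5-term sum, computed directly. Hence: \frac{74996503}{192893400}.

First insight: t_0 = \frac{2}{5} here, and the product of the first k integers (C = 2/5) is k!.
Ratio: r(k) = \frac{1}{9} * (k-4) (k-\frac{1}{5}) / [(k-\frac{3}{5}) (k+5) (k+1)] - rational in k, leading ratio \frac{1}{9}; with t_0 = \frac{2}{5}, classification follows.


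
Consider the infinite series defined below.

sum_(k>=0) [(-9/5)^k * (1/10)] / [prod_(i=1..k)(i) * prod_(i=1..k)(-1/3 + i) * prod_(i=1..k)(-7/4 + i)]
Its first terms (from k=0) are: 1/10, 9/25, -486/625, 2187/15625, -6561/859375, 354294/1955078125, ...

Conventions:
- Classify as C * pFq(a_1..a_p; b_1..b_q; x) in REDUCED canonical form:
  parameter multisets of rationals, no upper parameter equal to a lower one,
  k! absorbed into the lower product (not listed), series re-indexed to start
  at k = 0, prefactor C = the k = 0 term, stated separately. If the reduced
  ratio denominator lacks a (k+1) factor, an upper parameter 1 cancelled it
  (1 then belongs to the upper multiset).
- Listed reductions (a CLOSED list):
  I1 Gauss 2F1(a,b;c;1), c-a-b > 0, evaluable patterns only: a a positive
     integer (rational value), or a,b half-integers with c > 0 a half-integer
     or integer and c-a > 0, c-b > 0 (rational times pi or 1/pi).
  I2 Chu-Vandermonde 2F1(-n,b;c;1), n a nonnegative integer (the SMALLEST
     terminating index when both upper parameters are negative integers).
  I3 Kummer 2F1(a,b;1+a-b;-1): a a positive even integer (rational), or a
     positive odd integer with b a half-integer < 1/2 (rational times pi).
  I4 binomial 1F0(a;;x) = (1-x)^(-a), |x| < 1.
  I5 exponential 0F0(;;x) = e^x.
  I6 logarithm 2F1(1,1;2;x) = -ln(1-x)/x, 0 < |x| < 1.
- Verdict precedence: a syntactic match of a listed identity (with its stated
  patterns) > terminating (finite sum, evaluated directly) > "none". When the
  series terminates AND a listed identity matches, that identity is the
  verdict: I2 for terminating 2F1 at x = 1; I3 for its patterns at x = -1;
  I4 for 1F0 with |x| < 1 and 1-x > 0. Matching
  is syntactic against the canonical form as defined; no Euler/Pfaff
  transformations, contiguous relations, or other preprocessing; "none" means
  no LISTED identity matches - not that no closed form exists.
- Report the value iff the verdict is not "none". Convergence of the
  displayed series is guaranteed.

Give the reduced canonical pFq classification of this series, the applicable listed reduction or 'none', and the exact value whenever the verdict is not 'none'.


At argument -9/5: a 0F2 with upper {-}, lower {-3/4, 2/3}, scaled by C = 1/10. Verdict: none - this 0F2 at x = -9/5 matches no listed pattern, and upper {-} holds no stopper.

The tell: t_0 = 1/10 here, and the lower running product (C = 1/10, x = -9/5) is a rising factorial.
Ratio: r(k) = (-9/5) * 1 / [(k-3/4) (k+2/3) (k+1)] - rational in k. x = (-9/5); t_0 = 1/10; negate the roots.
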